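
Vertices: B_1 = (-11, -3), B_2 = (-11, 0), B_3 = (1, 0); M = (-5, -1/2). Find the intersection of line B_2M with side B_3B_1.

(-2, -3/4)

Barycentric coordinates of M with respect to B_1B_2B_3: (1/6, 1/3, 1/2).
On side B_3B_1 the B_2-coordinate is zero; dropping M's B_2-weight 1/3 and renormalizing the remaining 1/2 : 1/6 gives weights 3/4, 1/4 on B_3, B_1.
N = (3/4)·(1, 0) + (1/4)·(-11, -3) = (-2, -3/4).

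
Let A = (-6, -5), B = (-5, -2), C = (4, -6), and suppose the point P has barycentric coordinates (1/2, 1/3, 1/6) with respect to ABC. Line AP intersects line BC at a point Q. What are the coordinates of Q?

Line AP meets BC where the A-coordinate vanishes; zeroing P's A-weight and renormalizing leaves B, C-weights 1/3 : 1/6 → (2/3, 1/3).
So Q = (2/3)·B + (1/3)·C = (-2, -10/3).

(-2, -10/3)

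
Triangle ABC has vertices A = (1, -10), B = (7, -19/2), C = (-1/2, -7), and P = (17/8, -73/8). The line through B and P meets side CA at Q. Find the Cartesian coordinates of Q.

Barycentric coordinates of P with respect to ABC: (1/2, 1/4, 1/4).
On side CA the B-coordinate is zero; dropping P's B-weight 1/4 and renormalizing the remaining 1/4 : 1/2 gives weights 1/3, 2/3 on C, A.
Q = (1/3)·(-1/2, -7) + (2/3)·(1, -10) = (1/2, -9).

(1/2, -9)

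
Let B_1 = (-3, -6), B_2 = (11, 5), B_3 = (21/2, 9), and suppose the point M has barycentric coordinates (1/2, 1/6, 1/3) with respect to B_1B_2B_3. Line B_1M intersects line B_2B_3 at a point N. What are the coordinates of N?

Line B_1M meets B_2B_3 where the B_1-coordinate vanishes; zeroing M's B_1-weight and renormalizing leaves B_2, B_3-weights 1/6 : 1/3 → (1/3, 2/3).
So N = (1/3)·B_2 + (2/3)·B_3 = (32/3, 23/3).

(32/3, 23/3)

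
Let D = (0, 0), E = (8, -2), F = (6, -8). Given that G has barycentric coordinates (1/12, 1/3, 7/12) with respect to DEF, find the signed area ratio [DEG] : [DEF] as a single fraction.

The signed ratio [DEG]/[DEF] equals the barycentric coordinate of G at vertex F, which is 7/12.

7/12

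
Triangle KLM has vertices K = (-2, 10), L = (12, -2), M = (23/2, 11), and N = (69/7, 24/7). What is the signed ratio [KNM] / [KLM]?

4/7

[KLM] = ½·((-2)·(-2−11) + 12·(11−10) + (23/2)·(10−(-2))) = ½·(26 + 12 + 138) = 88.
[KNM] = ½·((-2)·(24/7−11) + (69/7)·(11−10) + (23/2)·(10−(24/7))) = ½·(106/7 + 69/7 + 529/7) = 352/7, so the ratio is (352/7)/88 = 4/7.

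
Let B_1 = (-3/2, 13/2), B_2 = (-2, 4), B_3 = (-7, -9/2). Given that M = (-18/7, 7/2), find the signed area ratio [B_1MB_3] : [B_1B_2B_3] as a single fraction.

4/7

[B_1B_2B_3] = ½·((-3/2)·(4−(-9/2)) + (-2)·(-9/2−(13/2)) + (-7)·(13/2−4)) = ½·(-51/4 + 22 − 35/2) = -33/8.
[B_1MB_3] = ½·((-3/2)·(7/2−(-9/2)) + (-18/7)·(-9/2−(13/2)) + (-7)·(13/2−(7/2))) = ½·(-12 + 198/7 − 21) = -33/14, so the ratio is (-33/14)/(-33/8) = 4/7.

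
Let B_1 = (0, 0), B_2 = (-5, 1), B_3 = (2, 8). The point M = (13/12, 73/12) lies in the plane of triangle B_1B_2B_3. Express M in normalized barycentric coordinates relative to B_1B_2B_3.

Signed area of the reference triangle: [B_1B_2B_3] = ½·(0·(1−8) + (-5)·(8−0) + 2·(0−1)) = ½·(0 − 40 − 2) = -21.
[MB_2B_3] = ½·((13/12)·(1−8) + (-5)·(8−(73/12)) + 2·(73/12−1)) = ½·(-91/12 − 115/12 + 61/6) = -7/2, so the B_1-coordinate is (-7/2)/(-21) = 1/6.
[B_1MB_3] = ½·(0·(73/12−8) + (13/12)·(8−0) + 2·(0−(73/12))) = ½·(0 + 26/3 − 73/6) = -7/4, so the B_2-coordinate is 1/12.
[B_1B_2M] = ½·(0·(1−(73/12)) + (-5)·(73/12−0) + (13/12)·(0−1)) = ½·(0 − 365/12 − 13/12) = -63/4, so the B_3-coordinate is 3/4.

(1/6, 1/12, 3/4)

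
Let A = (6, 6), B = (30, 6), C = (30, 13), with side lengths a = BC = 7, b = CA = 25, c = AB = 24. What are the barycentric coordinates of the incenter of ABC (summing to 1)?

(1/8, 25/56, 3/7)

The incenter has barycentric coordinates proportional to the opposite side lengths: (7 : 25 : 24).
Normalizing by 7+25+24 = 56 gives (1/8, 25/56, 3/7).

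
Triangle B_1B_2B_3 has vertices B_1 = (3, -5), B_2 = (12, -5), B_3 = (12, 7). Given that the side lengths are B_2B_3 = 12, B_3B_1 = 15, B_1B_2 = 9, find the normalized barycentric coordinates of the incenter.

The incenter has barycentric coordinates proportional to the opposite side lengths: (12 : 15 : 9).
Normalizing by 12+15+9 = 36 gives (1/3, 5/12, 1/4).

(1/3, 5/12, 1/4)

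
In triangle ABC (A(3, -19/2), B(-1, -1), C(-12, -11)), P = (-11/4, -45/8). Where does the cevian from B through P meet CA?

Barycentric coordinates of P with respect to ABC: (1/4, 1/2, 1/4).
On side CA the B-coordinate is zero; dropping P's B-weight 1/2 and renormalizing the remaining 1/4 : 1/4 gives weights 1/2, 1/2 on C, A.
Q = (1/2)·(-12, -11) + (1/2)·(3, -19/2) = (-9/2, -41/4).

(-9/2, -41/4)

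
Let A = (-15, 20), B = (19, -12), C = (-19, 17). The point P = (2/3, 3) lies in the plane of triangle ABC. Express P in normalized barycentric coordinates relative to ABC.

Signed area of the reference triangle: [ABC] = ½·((-15)·(-12−17) + 19·(17−20) + (-19)·(20−(-12))) = ½·(435 − 57 − 608) = -115.
[PBC] = ½·((2/3)·(-12−17) + 19·(17−3) + (-19)·(3−(-12))) = ½·(-58/3 + 266 − 285) = -115/6, so the A-coordinate is (-115/6)/(-115) = 1/6.
[APC] = ½·((-15)·(3−17) + (2/3)·(17−20) + (-19)·(20−3)) = ½·(210 − 2 − 323) = -115/2, so the B-coordinate is 1/2.
[ABP] = ½·((-15)·(-12−3) + 19·(3−20) + (2/3)·(20−(-12))) = ½·(225 − 323 + 64/3) = -115/3, so the C-coordinate is 1/3.

(1/6, 1/2, 1/3)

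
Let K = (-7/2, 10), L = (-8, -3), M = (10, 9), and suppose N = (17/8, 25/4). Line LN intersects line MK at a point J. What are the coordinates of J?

Barycentric coordinates of N with respect to KLM: (1/4, 1/4, 1/2).
On side MK the L-coordinate is zero; dropping N's L-weight 1/4 and renormalizing the remaining 1/2 : 1/4 gives weights 2/3, 1/3 on M, K.
J = (2/3)·(10, 9) + (1/3)·(-7/2, 10) = (11/2, 28/3).

(11/2, 28/3)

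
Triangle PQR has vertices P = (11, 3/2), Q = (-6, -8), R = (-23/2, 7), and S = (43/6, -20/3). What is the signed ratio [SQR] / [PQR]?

[PQR] = ½·(11·(-8−7) + (-6)·(7−(3/2)) + (-23/2)·(3/2−(-8))) = ½·(-165 − 33 − 437/4) = -1229/8.
[SQR] = ½·((43/6)·(-8−7) + (-6)·(7−(-20/3)) + (-23/2)·(-20/3−(-8))) = ½·(-215/2 − 82 − 46/3) = -1229/12, so the ratio is (-1229/12)/(-1229/8) = 2/3.

2/3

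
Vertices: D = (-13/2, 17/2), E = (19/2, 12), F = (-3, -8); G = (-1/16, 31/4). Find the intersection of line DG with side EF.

Barycentric coordinates of G with respect to DEF: (1/2, 3/8, 1/8).
On side EF the D-coordinate is zero; dropping G's D-weight 1/2 and renormalizing the remaining 3/8 : 1/8 gives weights 3/4, 1/4 on E, F.
H = (3/4)·(19/2, 12) + (1/4)·(-3, -8) = (51/8, 7).

(51/8, 7)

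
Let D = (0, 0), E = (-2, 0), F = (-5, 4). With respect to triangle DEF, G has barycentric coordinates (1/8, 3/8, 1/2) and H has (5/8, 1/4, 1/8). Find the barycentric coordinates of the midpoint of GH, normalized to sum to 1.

(3/8, 5/16, 5/16)

Since both coordinate triples sum to 1, the midpoint's barycentrics are the componentwise average.
(1/8+5/8)/2 = 3/8; similarly 5/16 and 5/16.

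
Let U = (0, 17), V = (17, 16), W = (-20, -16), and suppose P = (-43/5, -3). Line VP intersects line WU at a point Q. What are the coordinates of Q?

(-15, -31/4)

Barycentric coordinates of P with respect to UVW: (1/5, 1/5, 3/5).
On side WU the V-coordinate is zero; dropping P's V-weight 1/5 and renormalizing the remaining 3/5 : 1/5 gives weights 3/4, 1/4 on W, U.
Q = (3/4)·(-20, -16) + (1/4)·(0, 17) = (-15, -31/4).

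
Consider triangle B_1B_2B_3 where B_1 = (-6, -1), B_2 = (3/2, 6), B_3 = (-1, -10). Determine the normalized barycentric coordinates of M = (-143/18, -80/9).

(10/9, -5/9, 4/9)

Signed area of the reference triangle: [B_1B_2B_3] = ½·((-6)·(6−(-10)) + (3/2)·(-10−(-1)) + (-1)·(-1−6)) = ½·(-96 − 27/2 + 7) = -205/4.
[MB_2B_3] = ½·((-143/18)·(6−(-10)) + (3/2)·(-10−(-80/9)) + (-1)·(-80/9−6)) = ½·(-1144/9 − 5/3 + 134/9) = -1025/18, so the B_1-coordinate is (-1025/18)/(-205/4) = 10/9.
[B_1MB_3] = ½·((-6)·(-80/9−(-10)) + (-143/18)·(-10−(-1)) + (-1)·(-1−(-80/9))) = ½·(-20/3 + 143/2 − 71/9) = 1025/36, so the B_2-coordinate is -5/9.
[B_1B_2M] = ½·((-6)·(6−(-80/9)) + (3/2)·(-80/9−(-1)) + (-143/18)·(-1−6)) = ½·(-268/3 − 71/6 + 1001/18) = -205/9, so the B_3-coordinate is 4/9.
Check: 10/9 − 5/9 + 4/9 = 1.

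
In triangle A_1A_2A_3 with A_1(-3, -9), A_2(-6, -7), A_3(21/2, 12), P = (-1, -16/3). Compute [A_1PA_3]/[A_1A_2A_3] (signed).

1/12

[A_1A_2A_3] = ½·((-3)·(-7−12) + (-6)·(12−(-9)) + (21/2)·(-9−(-7))) = ½·(57 − 126 − 21) = -45.
[A_1PA_3] = ½·((-3)·(-16/3−12) + (-1)·(12−(-9)) + (21/2)·(-9−(-16/3))) = ½·(52 − 21 − 77/2) = -15/4, so the ratio is (-15/4)/(-45) = 1/12.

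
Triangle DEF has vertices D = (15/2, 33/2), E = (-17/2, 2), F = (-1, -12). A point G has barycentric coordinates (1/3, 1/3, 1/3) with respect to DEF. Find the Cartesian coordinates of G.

G = (1/3)·D + (1/3)·E + (1/3)·F.
x-coordinate: (1/3)·(15/2) + (1/3)·(-17/2) + (1/3)·(-1) = -2/3.
y-coordinate: (1/3)·(33/2) + (1/3)·2 + (1/3)·(-12) = 13/6.

(-2/3, 13/6)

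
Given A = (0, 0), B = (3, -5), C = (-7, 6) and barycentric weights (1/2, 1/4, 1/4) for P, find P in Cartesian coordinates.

(-1, 1/4)

P = (1/2)·A + (1/4)·B + (1/4)·C.
x-coordinate: (1/2)·0 + (1/4)·3 + (1/4)·(-7) = -1.
y-coordinate: (1/2)·0 + (1/4)·(-5) + (1/4)·6 = 1/4.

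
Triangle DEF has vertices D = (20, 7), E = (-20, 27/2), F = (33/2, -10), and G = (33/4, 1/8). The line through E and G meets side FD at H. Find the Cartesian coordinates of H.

(53/3, -13/3)

Barycentric coordinates of G with respect to DEF: (1/4, 1/4, 1/2).
On side FD the E-coordinate is zero; dropping G's E-weight 1/4 and renormalizing the remaining 1/2 : 1/4 gives weights 2/3, 1/3 on F, D.
H = (2/3)·(33/2, -10) + (1/3)·(20, 7) = (53/3, -13/3).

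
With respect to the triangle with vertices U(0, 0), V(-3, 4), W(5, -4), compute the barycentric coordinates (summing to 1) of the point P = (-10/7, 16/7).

(1/7, 5/7, 1/7)

Signed area of the reference triangle: [UVW] = ½·(0·(4−(-4)) + (-3)·(-4−0) + 5·(0−4)) = ½·(0 + 12 − 20) = -4.
[PVW] = ½·((-10/7)·(4−(-4)) + (-3)·(-4−(16/7)) + 5·(16/7−4)) = ½·(-80/7 + 132/7 − 60/7) = -4/7, so the U-coordinate is (-4/7)/(-4) = 1/7.
[UPW] = ½·(0·(16/7−(-4)) + (-10/7)·(-4−0) + 5·(0−(16/7))) = ½·(0 + 40/7 − 80/7) = -20/7, so the V-coordinate is 5/7.
[UVP] = ½·(0·(4−(16/7)) + (-3)·(16/7−0) + (-10/7)·(0−4)) = ½·(0 − 48/7 + 40/7) = -4/7, so the W-coordinate is 1/7.
Check: 1/7 + 5/7 + 1/7 = 1.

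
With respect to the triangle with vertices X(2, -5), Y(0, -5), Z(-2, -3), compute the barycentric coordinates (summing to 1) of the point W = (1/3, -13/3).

(1/2, 1/6, 1/3)

Signed area of the reference triangle: [XYZ] = ½·(2·(-5−(-3)) + 0·(-3−(-5)) + (-2)·(-5−(-5))) = ½·(-4 + 0 + 0) = -2.
[WYZ] = ½·((1/3)·(-5−(-3)) + 0·(-3−(-13/3)) + (-2)·(-13/3−(-5))) = ½·(-2/3 + 0 − 4/3) = -1, so the X-coordinate is (-1)/(-2) = 1/2.
[XWZ] = ½·(2·(-13/3−(-3)) + (1/3)·(-3−(-5)) + (-2)·(-5−(-13/3))) = ½·(-8/3 + 2/3 + 4/3) = -1/3, so the Y-coordinate is 1/6.
[XYW] = ½·(2·(-5−(-13/3)) + 0·(-13/3−(-5)) + (1/3)·(-5−(-5))) = ½·(-4/3 + 0 + 0) = -2/3, so the Z-coordinate is 1/3.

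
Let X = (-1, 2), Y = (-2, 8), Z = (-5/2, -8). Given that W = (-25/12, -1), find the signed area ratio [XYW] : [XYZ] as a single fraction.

[XYZ] = ½·((-1)·(8−(-8)) + (-2)·(-8−2) + (-5/2)·(2−8)) = ½·(-16 + 20 + 15) = 19/2.
[XYW] = ½·((-1)·(8−(-1)) + (-2)·(-1−2) + (-25/12)·(2−8)) = ½·(-9 + 6 + 25/2) = 19/4, so the ratio is (19/4)/(19/2) = 1/2.

1/2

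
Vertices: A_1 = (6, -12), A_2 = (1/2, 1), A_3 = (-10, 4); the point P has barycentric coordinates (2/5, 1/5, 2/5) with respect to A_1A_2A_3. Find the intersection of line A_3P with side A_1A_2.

Line A_3P meets A_1A_2 where the A_3-coordinate vanishes; zeroing P's A_3-weight and renormalizing leaves A_1, A_2-weights 2/5 : 1/5 → (2/3, 1/3).
So Q = (2/3)·A_1 + (1/3)·A_2 = (25/6, -23/3).

(25/6, -23/3)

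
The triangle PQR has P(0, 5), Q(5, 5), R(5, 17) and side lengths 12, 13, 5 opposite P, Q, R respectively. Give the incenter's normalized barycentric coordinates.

(2/5, 13/30, 1/6)

The incenter has barycentric coordinates proportional to the opposite side lengths: (12 : 13 : 5).
Normalizing by 12+13+5 = 30 gives (2/5, 13/30, 1/6).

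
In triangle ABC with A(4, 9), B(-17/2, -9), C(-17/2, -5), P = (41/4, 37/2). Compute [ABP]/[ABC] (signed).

[ABC] = ½·(4·(-9−(-5)) + (-17/2)·(-5−9) + (-17/2)·(9−(-9))) = ½·(-16 + 119 − 153) = -25.
[ABP] = ½·(4·(-9−(37/2)) + (-17/2)·(37/2−9) + (41/4)·(9−(-9))) = ½·(-110 − 323/4 + 369/2) = -25/8, so the ratio is (-25/8)/(-25) = 1/8.

1/8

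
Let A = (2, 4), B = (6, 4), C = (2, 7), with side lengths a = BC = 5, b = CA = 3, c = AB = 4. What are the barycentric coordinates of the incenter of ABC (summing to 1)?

The incenter has barycentric coordinates proportional to the opposite side lengths: (5 : 3 : 4).
Normalizing by 5+3+4 = 12 gives (5/12, 1/4, 1/3).

(5/12, 1/4, 1/3)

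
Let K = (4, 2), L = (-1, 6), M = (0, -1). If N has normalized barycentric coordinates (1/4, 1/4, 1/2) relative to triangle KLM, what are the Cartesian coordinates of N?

N = (1/4)·K + (1/4)·L + (1/2)·M.
x-coordinate: (1/4)·4 + (1/4)·(-1) + (1/2)·0 = 3/4.
y-coordinate: (1/4)·2 + (1/4)·6 + (1/2)·(-1) = 3/2.

(3/4, 3/2)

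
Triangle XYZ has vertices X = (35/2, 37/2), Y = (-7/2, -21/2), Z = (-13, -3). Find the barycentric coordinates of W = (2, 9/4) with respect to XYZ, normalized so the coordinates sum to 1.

Signed area of the reference triangle: [XYZ] = ½·((35/2)·(-21/2−(-3)) + (-7/2)·(-3−(37/2)) + (-13)·(37/2−(-21/2))) = ½·(-525/4 + 301/4 − 377) = -433/2.
[WYZ] = ½·(2·(-21/2−(-3)) + (-7/2)·(-3−(9/4)) + (-13)·(9/4−(-21/2))) = ½·(-15 + 147/8 − 663/4) = -1299/16, so the X-coordinate is (-1299/16)/(-433/2) = 3/8.
[XWZ] = ½·((35/2)·(9/4−(-3)) + 2·(-3−(37/2)) + (-13)·(37/2−(9/4))) = ½·(735/8 − 43 − 845/4) = -1299/16, so the Y-coordinate is 3/8.
[XYW] = ½·((35/2)·(-21/2−(9/4)) + (-7/2)·(9/4−(37/2)) + 2·(37/2−(-21/2))) = ½·(-1785/8 + 455/8 + 58) = -433/8, so the Z-coordinate is 1/4.
Check: 3/8 + 3/8 + 1/4 = 1.

(3/8, 3/8, 1/4)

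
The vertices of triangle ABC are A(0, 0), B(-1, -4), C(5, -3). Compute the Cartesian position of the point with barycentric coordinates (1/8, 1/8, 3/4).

P = (1/8)·A + (1/8)·B + (3/4)·C.
x-coordinate: (1/8)·0 + (1/8)·(-1) + (3/4)·5 = 29/8.
y-coordinate: (1/8)·0 + (1/8)·(-4) + (3/4)·(-3) = -11/4.

(29/8, -11/4)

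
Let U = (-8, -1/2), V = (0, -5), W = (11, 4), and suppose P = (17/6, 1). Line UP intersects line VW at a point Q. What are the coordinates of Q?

(33/4, 7/4)

Barycentric coordinates of P with respect to UVW: (1/3, 1/6, 1/2).
On side VW the U-coordinate is zero; dropping P's U-weight 1/3 and renormalizing the remaining 1/6 : 1/2 gives weights 1/4, 3/4 on V, W.
Q = (1/4)·(0, -5) + (3/4)·(11, 4) = (33/4, 7/4).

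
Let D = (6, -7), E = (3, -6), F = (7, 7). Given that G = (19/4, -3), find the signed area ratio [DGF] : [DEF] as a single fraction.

1/2

[DEF] = ½·(6·(-6−7) + 3·(7−(-7)) + 7·(-7−(-6))) = ½·(-78 + 42 − 7) = -43/2.
[DGF] = ½·(6·(-3−7) + (19/4)·(7−(-7)) + 7·(-7−(-3))) = ½·(-60 + 133/2 − 28) = -43/4, so the ratio is (-43/4)/(-43/2) = 1/2.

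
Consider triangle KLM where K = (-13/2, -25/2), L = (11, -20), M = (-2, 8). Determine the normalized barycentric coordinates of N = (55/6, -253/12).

(1/6, 11/12, -1/12)

Signed area of the reference triangle: [KLM] = ½·((-13/2)·(-20−8) + 11·(8−(-25/2)) + (-2)·(-25/2−(-20))) = ½·(182 + 451/2 − 15) = 785/4.
[NLM] = ½·((55/6)·(-20−8) + 11·(8−(-253/12)) + (-2)·(-253/12−(-20))) = ½·(-770/3 + 3839/12 + 13/6) = 785/24, so the K-coordinate is (785/24)/(785/4) = 1/6.
[KNM] = ½·((-13/2)·(-253/12−8) + (55/6)·(8−(-25/2)) + (-2)·(-25/2−(-253/12))) = ½·(4537/24 + 2255/12 − 103/6) = 8635/48, so the L-coordinate is 11/12.
[KLN] = ½·((-13/2)·(-20−(-253/12)) + 11·(-253/12−(-25/2)) + (55/6)·(-25/2−(-20))) = ½·(-169/24 − 1133/12 + 275/4) = -785/48, so the M-coordinate is -1/12.
Check: 1/6 + 11/12 − 1/12 = 1.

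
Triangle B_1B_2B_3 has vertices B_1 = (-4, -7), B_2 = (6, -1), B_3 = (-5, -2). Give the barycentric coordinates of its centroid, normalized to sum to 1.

(1/3, 1/3, 1/3)

The centroid is the average of the vertices, so each weight is 1/3.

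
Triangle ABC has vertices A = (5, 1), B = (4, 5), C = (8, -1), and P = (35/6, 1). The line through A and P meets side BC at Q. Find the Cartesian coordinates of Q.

Barycentric coordinates of P with respect to ABC: (1/2, 1/6, 1/3).
On side BC the A-coordinate is zero; dropping P's A-weight 1/2 and renormalizing the remaining 1/6 : 1/3 gives weights 1/3, 2/3 on B, C.
Q = (1/3)·(4, 5) + (2/3)·(8, -1) = (20/3, 1).

(20/3, 1)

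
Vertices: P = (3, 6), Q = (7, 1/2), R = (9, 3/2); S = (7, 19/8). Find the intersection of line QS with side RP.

(7, 3)

Barycentric coordinates of S with respect to PQR: (1/4, 1/4, 1/2).
On side RP the Q-coordinate is zero; dropping S's Q-weight 1/4 and renormalizing the remaining 1/2 : 1/4 gives weights 2/3, 1/3 on R, P.
T = (2/3)·(9, 3/2) + (1/3)·(3, 6) = (7, 3).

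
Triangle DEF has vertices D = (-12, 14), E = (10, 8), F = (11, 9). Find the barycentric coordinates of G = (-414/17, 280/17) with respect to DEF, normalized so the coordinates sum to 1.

Signed area of the reference triangle: [DEF] = ½·((-12)·(8−9) + 10·(9−14) + 11·(14−8)) = ½·(12 − 50 + 66) = 14.
[GEF] = ½·((-414/17)·(8−9) + 10·(9−(280/17)) + 11·(280/17−8)) = ½·(414/17 − 1270/17 + 1584/17) = 364/17, so the D-coordinate is (364/17)/14 = 26/17.
[DGF] = ½·((-12)·(280/17−9) + (-414/17)·(9−14) + 11·(14−(280/17))) = ½·(-1524/17 + 2070/17 − 462/17) = 42/17, so the E-coordinate is 3/17.
[DEG] = ½·((-12)·(8−(280/17)) + 10·(280/17−14) + (-414/17)·(14−8)) = ½·(1728/17 + 420/17 − 2484/17) = -168/17, so the F-coordinate is -12/17.

(26/17, 3/17, -12/17)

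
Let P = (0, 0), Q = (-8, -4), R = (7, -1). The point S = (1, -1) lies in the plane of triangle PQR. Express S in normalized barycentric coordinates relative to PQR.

(1/2, 1/6, 1/3)

Signed area of the reference triangle: [PQR] = ½·(0·(-4−(-1)) + (-8)·(-1−0) + 7·(0−(-4))) = ½·(0 + 8 + 28) = 18.
[SQR] = ½·(1·(-4−(-1)) + (-8)·(-1−(-1)) + 7·(-1−(-4))) = ½·(-3 + 0 + 21) = 9, so the P-coordinate is 9/18 = 1/2.
[PSR] = ½·(0·(-1−(-1)) + 1·(-1−0) + 7·(0−(-1))) = ½·(0 − 1 + 7) = 3, so the Q-coordinate is 1/6.
[PQS] = ½·(0·(-4−(-1)) + (-8)·(-1−0) + 1·(0−(-4))) = ½·(0 + 8 + 4) = 6, so the R-coordinate is 1/3.
Check: 1/2 + 1/6 + 1/3 = 1.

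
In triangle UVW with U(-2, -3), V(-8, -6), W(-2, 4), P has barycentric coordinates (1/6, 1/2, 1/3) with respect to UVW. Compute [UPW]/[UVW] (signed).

The signed ratio [UPW]/[UVW] equals the barycentric coordinate of P at vertex V, which is 1/2.

1/2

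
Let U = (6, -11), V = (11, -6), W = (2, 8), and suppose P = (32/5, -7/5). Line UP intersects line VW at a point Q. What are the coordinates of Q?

(13/2, 1)

Barycentric coordinates of P with respect to UVW: (1/5, 2/5, 2/5).
On side VW the U-coordinate is zero; dropping P's U-weight 1/5 and renormalizing the remaining 2/5 : 2/5 gives weights 1/2, 1/2 on V, W.
Q = (1/2)·(11, -6) + (1/2)·(2, 8) = (13/2, 1).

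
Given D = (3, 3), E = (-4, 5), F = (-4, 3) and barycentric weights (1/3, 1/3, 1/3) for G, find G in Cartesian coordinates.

G = (1/3)·D + (1/3)·E + (1/3)·F.
x-coordinate: (1/3)·3 + (1/3)·(-4) + (1/3)·(-4) = -5/3.
y-coordinate: (1/3)·3 + (1/3)·5 + (1/3)·3 = 11/3.

(-5/3, 11/3)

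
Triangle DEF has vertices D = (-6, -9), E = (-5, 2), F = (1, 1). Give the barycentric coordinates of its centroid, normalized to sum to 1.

(1/3, 1/3, 1/3)

The centroid is the average of the vertices, so each weight is 1/3.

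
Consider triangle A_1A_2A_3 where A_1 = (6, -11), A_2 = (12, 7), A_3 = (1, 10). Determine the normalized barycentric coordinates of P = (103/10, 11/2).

(1/10, 4/5, 1/10)

Signed area of the reference triangle: [A_1A_2A_3] = ½·(6·(7−10) + 12·(10−(-11)) + 1·(-11−7)) = ½·(-18 + 252 − 18) = 108.
[PA_2A_3] = ½·((103/10)·(7−10) + 12·(10−(11/2)) + 1·(11/2−7)) = ½·(-309/10 + 54 − 3/2) = 54/5, so the A_1-coordinate is (54/5)/108 = 1/10.
[A_1PA_3] = ½·(6·(11/2−10) + (103/10)·(10−(-11)) + 1·(-11−(11/2))) = ½·(-27 + 2163/10 − 33/2) = 432/5, so the A_2-coordinate is 4/5.
[A_1A_2P] = ½·(6·(7−(11/2)) + 12·(11/2−(-11)) + (103/10)·(-11−7)) = ½·(9 + 198 − 927/5) = 54/5, so the A_3-coordinate is 1/10.
Check: 1/10 + 4/5 + 1/10 = 1.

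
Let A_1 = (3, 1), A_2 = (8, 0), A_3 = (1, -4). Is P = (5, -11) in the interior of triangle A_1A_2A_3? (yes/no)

no

Barycentric coordinates of P: (-65/27, 34/27, 58/27).
The three coordinates are negative, positive, positive; a point is interior exactly when all three are positive.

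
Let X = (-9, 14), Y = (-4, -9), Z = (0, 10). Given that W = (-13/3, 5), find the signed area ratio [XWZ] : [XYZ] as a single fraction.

1/3

[XYZ] = ½·((-9)·(-9−10) + (-4)·(10−14) + 0·(14−(-9))) = ½·(171 + 16 + 0) = 187/2.
[XWZ] = ½·((-9)·(5−10) + (-13/3)·(10−14) + 0·(14−5)) = ½·(45 + 52/3 + 0) = 187/6, so the ratio is (187/6)/(187/2) = 1/3.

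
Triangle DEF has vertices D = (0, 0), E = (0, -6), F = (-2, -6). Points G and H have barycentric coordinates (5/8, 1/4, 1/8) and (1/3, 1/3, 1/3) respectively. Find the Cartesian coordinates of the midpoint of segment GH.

Barycentric coordinates of the midpoint are the average: (23/48, 7/24, 11/48).
Converting: (23/48)·D + (7/24)·E + (11/48)·F = (-11/24, -25/8).

(-11/24, -25/8)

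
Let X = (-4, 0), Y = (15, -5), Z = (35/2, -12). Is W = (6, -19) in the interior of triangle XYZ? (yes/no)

Barycentric coordinates of W: (196/241, -577/241, 622/241).
The three coordinates are positive, negative, positive; a point is interior exactly when all three are positive.

no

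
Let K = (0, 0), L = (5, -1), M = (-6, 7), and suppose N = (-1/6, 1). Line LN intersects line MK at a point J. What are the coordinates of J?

(-6/5, 7/5)

Barycentric coordinates of N with respect to KLM: (2/3, 1/6, 1/6).
On side MK the L-coordinate is zero; dropping N's L-weight 1/6 and renormalizing the remaining 1/6 : 2/3 gives weights 1/5, 4/5 on M, K.
J = (1/5)·(-6, 7) + (4/5)·(0, 0) = (-6/5, 7/5).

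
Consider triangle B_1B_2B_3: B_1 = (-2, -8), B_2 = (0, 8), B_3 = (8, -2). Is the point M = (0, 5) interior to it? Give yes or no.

Barycentric coordinates of M: (6/37, 59/74, 3/74).
The three coordinates are positive, positive, positive; a point is interior exactly when all three are positive.

yes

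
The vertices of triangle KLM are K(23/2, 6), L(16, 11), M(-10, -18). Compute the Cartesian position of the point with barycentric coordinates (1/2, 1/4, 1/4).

N = (1/2)·K + (1/4)·L + (1/4)·M.
x-coordinate: (1/2)·(23/2) + (1/4)·16 + (1/4)·(-10) = 29/4.
y-coordinate: (1/2)·6 + (1/4)·11 + (1/4)·(-18) = 5/4.

(29/4, 5/4)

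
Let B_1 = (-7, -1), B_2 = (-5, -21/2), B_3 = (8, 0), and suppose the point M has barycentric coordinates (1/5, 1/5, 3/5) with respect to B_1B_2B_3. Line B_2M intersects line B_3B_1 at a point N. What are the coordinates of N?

Line B_2M meets B_3B_1 where the B_2-coordinate vanishes; zeroing M's B_2-weight and renormalizing leaves B_3, B_1-weights 3/5 : 1/5 → (3/4, 1/4).
So N = (3/4)·B_3 + (1/4)·B_1 = (17/4, -1/4).

(17/4, -1/4)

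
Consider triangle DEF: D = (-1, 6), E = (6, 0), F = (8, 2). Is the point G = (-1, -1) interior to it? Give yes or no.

no

Barycentric coordinates of G: (6/13, 63/26, -49/26).
The three coordinates are positive, positive, negative; a point is interior exactly when all three are positive.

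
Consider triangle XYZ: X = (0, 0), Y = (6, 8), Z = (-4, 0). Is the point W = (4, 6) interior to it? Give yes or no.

Barycentric coordinates of W: (1/8, 3/4, 1/8).
The three coordinates are positive, positive, positive; a point is interior exactly when all three are positive.

yes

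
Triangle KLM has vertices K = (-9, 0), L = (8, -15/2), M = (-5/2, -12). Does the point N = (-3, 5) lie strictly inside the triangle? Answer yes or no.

Barycentric coordinates of N: (241/207, 418/621, -520/621).
The three coordinates are positive, positive, negative; a point is interior exactly when all three are positive.

no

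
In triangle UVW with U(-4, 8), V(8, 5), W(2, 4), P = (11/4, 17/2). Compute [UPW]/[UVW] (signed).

1

[UVW] = ½·((-4)·(5−4) + 8·(4−8) + 2·(8−5)) = ½·(-4 − 32 + 6) = -15.
[UPW] = ½·((-4)·(17/2−4) + (11/4)·(4−8) + 2·(8−(17/2))) = ½·(-18 − 11 − 1) = -15, so the ratio is (-15)/(-15) = 1.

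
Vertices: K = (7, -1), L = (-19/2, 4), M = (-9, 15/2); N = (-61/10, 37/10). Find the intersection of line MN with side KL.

Barycentric coordinates of N with respect to KLM: (1/5, 3/5, 1/5).
On side KL the M-coordinate is zero; dropping N's M-weight 1/5 and renormalizing the remaining 1/5 : 3/5 gives weights 1/4, 3/4 on K, L.
J = (1/4)·(7, -1) + (3/4)·(-19/2, 4) = (-43/8, 11/4).

(-43/8, 11/4)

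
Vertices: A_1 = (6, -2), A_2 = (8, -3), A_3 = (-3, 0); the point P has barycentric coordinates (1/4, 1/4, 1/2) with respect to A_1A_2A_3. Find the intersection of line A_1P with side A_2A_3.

(2/3, -1)

Line A_1P meets A_2A_3 where the A_1-coordinate vanishes; zeroing P's A_1-weight and renormalizing leaves A_2, A_3-weights 1/4 : 1/2 → (1/3, 2/3).
So Q = (1/3)·A_2 + (2/3)·A_3 = (2/3, -1).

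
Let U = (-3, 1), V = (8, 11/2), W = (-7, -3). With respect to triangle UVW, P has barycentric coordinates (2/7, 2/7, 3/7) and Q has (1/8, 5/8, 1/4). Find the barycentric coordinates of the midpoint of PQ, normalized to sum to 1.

(23/112, 51/112, 19/56)

Since both coordinate triples sum to 1, the midpoint's barycentrics are the componentwise average.
(2/7+1/8)/2 = 23/112; similarly 51/112 and 19/56.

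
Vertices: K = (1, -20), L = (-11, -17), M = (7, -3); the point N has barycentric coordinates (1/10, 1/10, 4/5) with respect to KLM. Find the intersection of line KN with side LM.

(5, -41/9)

Line KN meets LM where the K-coordinate vanishes; zeroing N's K-weight and renormalizing leaves L, M-weights 1/10 : 4/5 → (1/9, 8/9).
So J = (1/9)·L + (8/9)·M = (5, -41/9).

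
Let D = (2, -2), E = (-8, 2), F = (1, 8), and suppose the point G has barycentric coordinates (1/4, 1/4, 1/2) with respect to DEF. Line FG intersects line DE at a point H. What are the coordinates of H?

(-3, 0)

Line FG meets DE where the F-coordinate vanishes; zeroing G's F-weight and renormalizing leaves D, E-weights 1/4 : 1/4 → (1/2, 1/2).
So H = (1/2)·D + (1/2)·E = (-3, 0).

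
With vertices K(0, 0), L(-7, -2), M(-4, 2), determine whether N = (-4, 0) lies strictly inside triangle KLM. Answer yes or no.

yes

Barycentric coordinates of N: (3/11, 4/11, 4/11).
The three coordinates are positive, positive, positive; a point is interior exactly when all three are positive.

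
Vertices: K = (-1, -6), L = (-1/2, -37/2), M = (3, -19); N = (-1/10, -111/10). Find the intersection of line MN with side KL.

Barycentric coordinates of N with respect to KLM: (3/5, 1/5, 1/5).
On side KL the M-coordinate is zero; dropping N's M-weight 1/5 and renormalizing the remaining 3/5 : 1/5 gives weights 3/4, 1/4 on K, L.
J = (3/4)·(-1, -6) + (1/4)·(-1/2, -37/2) = (-7/8, -73/8).

(-7/8, -73/8)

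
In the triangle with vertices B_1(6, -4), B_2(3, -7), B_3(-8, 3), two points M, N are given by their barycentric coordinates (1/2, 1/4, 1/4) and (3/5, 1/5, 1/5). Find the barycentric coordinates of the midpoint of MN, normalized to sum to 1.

(11/20, 9/40, 9/40)

Since both coordinate triples sum to 1, the midpoint's barycentrics are the componentwise average.
(1/2+3/5)/2 = 11/20; similarly 9/40 and 9/40.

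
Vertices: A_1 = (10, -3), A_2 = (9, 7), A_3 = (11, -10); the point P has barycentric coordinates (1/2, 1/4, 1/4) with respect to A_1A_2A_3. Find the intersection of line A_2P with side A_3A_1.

(31/3, -16/3)

Line A_2P meets A_3A_1 where the A_2-coordinate vanishes; zeroing P's A_2-weight and renormalizing leaves A_3, A_1-weights 1/4 : 1/2 → (1/3, 2/3).
So Q = (1/3)·A_3 + (2/3)·A_1 = (31/3, -16/3).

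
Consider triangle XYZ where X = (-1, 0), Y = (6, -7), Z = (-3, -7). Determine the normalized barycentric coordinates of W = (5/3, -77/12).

Signed area of the reference triangle: [XYZ] = ½·((-1)·(-7−(-7)) + 6·(-7−0) + (-3)·(0−(-7))) = ½·(0 − 42 − 21) = -63/2.
[WYZ] = ½·((5/3)·(-7−(-7)) + 6·(-7−(-77/12)) + (-3)·(-77/12−(-7))) = ½·(0 − 7/2 − 7/4) = -21/8, so the X-coordinate is (-21/8)/(-63/2) = 1/12.
[XWZ] = ½·((-1)·(-77/12−(-7)) + (5/3)·(-7−0) + (-3)·(0−(-77/12))) = ½·(-7/12 − 35/3 − 77/4) = -63/4, so the Y-coordinate is 1/2.
[XYW] = ½·((-1)·(-7−(-77/12)) + 6·(-77/12−0) + (5/3)·(0−(-7))) = ½·(7/12 − 77/2 + 35/3) = -105/8, so the Z-coordinate is 5/12.
Check: 1/12 + 1/2 + 5/12 = 1.

(1/12, 1/2, 5/12)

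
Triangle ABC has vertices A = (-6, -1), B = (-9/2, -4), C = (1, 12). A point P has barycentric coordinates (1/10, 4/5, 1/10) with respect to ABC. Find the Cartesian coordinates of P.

(-41/10, -21/10)

P = (1/10)·A + (4/5)·B + (1/10)·C.
x-coordinate: (1/10)·(-6) + (4/5)·(-9/2) + (1/10)·1 = -41/10.
y-coordinate: (1/10)·(-1) + (4/5)·(-4) + (1/10)·12 = -21/10.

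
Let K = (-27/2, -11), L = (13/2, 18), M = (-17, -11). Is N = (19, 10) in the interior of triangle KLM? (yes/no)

Barycentric coordinates of N: (1101/203, 21/29, -1045/203).
The three coordinates are positive, positive, negative; a point is interior exactly when all three are positive.

no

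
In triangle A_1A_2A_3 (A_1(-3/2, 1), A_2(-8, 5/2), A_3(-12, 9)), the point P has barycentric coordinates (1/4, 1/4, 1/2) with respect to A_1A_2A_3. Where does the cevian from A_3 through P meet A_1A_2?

Line A_3P meets A_1A_2 where the A_3-coordinate vanishes; zeroing P's A_3-weight and renormalizing leaves A_1, A_2-weights 1/4 : 1/4 → (1/2, 1/2).
So Q = (1/2)·A_1 + (1/2)·A_2 = (-19/4, 7/4).

(-19/4, 7/4)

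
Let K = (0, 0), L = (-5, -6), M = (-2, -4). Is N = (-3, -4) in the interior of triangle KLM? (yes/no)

yes

Barycentric coordinates of N: (1/4, 1/2, 1/4).
The three coordinates are positive, positive, positive; a point is interior exactly when all three are positive.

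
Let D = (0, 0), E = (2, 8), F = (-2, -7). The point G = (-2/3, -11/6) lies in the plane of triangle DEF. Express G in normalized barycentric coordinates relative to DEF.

Signed area of the reference triangle: [DEF] = ½·(0·(8−(-7)) + 2·(-7−0) + (-2)·(0−8)) = ½·(0 − 14 + 16) = 1.
[GEF] = ½·((-2/3)·(8−(-7)) + 2·(-7−(-11/6)) + (-2)·(-11/6−8)) = ½·(-10 − 31/3 + 59/3) = -1/3, so the D-coordinate is (-1/3)/1 = -1/3.
[DGF] = ½·(0·(-11/6−(-7)) + (-2/3)·(-7−0) + (-2)·(0−(-11/6))) = ½·(0 + 14/3 − 11/3) = 1/2, so the E-coordinate is 1/2.
[DEG] = ½·(0·(8−(-11/6)) + 2·(-11/6−0) + (-2/3)·(0−8)) = ½·(0 − 11/3 + 16/3) = 5/6, so the F-coordinate is 5/6.

(-1/3, 1/2, 5/6)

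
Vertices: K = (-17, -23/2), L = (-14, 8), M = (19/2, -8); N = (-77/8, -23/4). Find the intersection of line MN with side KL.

Barycentric coordinates of N with respect to KLM: (1/2, 1/4, 1/4).
On side KL the M-coordinate is zero; dropping N's M-weight 1/4 and renormalizing the remaining 1/2 : 1/4 gives weights 2/3, 1/3 on K, L.
J = (2/3)·(-17, -23/2) + (1/3)·(-14, 8) = (-16, -5).

(-16, -5)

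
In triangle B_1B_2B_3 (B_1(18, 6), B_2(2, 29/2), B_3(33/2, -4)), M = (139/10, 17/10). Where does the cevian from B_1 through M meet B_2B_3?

(103/8, 5/8)

Barycentric coordinates of M with respect to B_1B_2B_3: (1/5, 1/5, 3/5).
On side B_2B_3 the B_1-coordinate is zero; dropping M's B_1-weight 1/5 and renormalizing the remaining 1/5 : 3/5 gives weights 1/4, 3/4 on B_2, B_3.
N = (1/4)·(2, 29/2) + (3/4)·(33/2, -4) = (103/8, 5/8).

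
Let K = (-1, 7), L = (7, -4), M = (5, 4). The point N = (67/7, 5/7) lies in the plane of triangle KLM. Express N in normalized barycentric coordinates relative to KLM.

(-5/7, 1/7, 11/7)

Signed area of the reference triangle: [KLM] = ½·((-1)·(-4−4) + 7·(4−7) + 5·(7−(-4))) = ½·(8 − 21 + 55) = 21.
[NLM] = ½·((67/7)·(-4−4) + 7·(4−(5/7)) + 5·(5/7−(-4))) = ½·(-536/7 + 23 + 165/7) = -15, so the K-coordinate is (-15)/21 = -5/7.
[KNM] = ½·((-1)·(5/7−4) + (67/7)·(4−7) + 5·(7−(5/7))) = ½·(23/7 − 201/7 + 220/7) = 3, so the L-coordinate is 1/7.
[KLN] = ½·((-1)·(-4−(5/7)) + 7·(5/7−7) + (67/7)·(7−(-4))) = ½·(33/7 − 44 + 737/7) = 33, so the M-coordinate is 11/7.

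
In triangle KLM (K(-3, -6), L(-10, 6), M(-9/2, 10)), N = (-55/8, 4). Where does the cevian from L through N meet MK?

Barycentric coordinates of N with respect to KLM: (1/4, 1/2, 1/4).
On side MK the L-coordinate is zero; dropping N's L-weight 1/2 and renormalizing the remaining 1/4 : 1/4 gives weights 1/2, 1/2 on M, K.
J = (1/2)·(-9/2, 10) + (1/2)·(-3, -6) = (-15/4, 2).

(-15/4, 2)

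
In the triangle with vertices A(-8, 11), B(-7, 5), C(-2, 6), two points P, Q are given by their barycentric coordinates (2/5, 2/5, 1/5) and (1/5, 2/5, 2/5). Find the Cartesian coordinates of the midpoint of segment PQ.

(-29/5, 71/10)

Barycentric coordinates of the midpoint are the average: (3/10, 2/5, 3/10).
Converting: (3/10)·A + (2/5)·B + (3/10)·C = (-29/5, 71/10).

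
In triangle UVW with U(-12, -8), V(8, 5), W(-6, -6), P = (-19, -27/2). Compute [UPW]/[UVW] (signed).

[UVW] = ½·((-12)·(5−(-6)) + 8·(-6−(-8)) + (-6)·(-8−5)) = ½·(-132 + 16 + 78) = -19.
[UPW] = ½·((-12)·(-27/2−(-6)) + (-19)·(-6−(-8)) + (-6)·(-8−(-27/2))) = ½·(90 − 38 − 33) = 19/2, so the ratio is (19/2)/(-19) = -1/2.

-1/2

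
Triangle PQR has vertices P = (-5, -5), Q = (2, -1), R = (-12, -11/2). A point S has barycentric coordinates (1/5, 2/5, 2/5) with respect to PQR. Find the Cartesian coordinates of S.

(-5, -18/5)

S = (1/5)·P + (2/5)·Q + (2/5)·R.
x-coordinate: (1/5)·(-5) + (2/5)·2 + (2/5)·(-12) = -5.
y-coordinate: (1/5)·(-5) + (2/5)·(-1) + (2/5)·(-11/2) = -18/5.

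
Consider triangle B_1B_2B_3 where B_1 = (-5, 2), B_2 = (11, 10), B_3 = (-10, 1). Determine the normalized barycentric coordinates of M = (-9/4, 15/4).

(1/2, 1/4, 1/4)

Signed area of the reference triangle: [B_1B_2B_3] = ½·((-5)·(10−1) + 11·(1−2) + (-10)·(2−10)) = ½·(-45 − 11 + 80) = 12.
[MB_2B_3] = ½·((-9/4)·(10−1) + 11·(1−(15/4)) + (-10)·(15/4−10)) = ½·(-81/4 − 121/4 + 125/2) = 6, so the B_1-coordinate is 6/12 = 1/2.
[B_1MB_3] = ½·((-5)·(15/4−1) + (-9/4)·(1−2) + (-10)·(2−(15/4))) = ½·(-55/4 + 9/4 + 35/2) = 3, so the B_2-coordinate is 1/4.
[B_1B_2M] = ½·((-5)·(10−(15/4)) + 11·(15/4−2) + (-9/4)·(2−10)) = ½·(-125/4 + 77/4 + 18) = 3, so the B_3-coordinate is 1/4.
Check: 1/2 + 1/4 + 1/4 = 1.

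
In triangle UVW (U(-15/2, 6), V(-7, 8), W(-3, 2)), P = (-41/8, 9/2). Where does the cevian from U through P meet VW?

Barycentric coordinates of P with respect to UVW: (1/4, 1/4, 1/2).
On side VW the U-coordinate is zero; dropping P's U-weight 1/4 and renormalizing the remaining 1/4 : 1/2 gives weights 1/3, 2/3 on V, W.
Q = (1/3)·(-7, 8) + (2/3)·(-3, 2) = (-13/3, 4).

(-13/3, 4)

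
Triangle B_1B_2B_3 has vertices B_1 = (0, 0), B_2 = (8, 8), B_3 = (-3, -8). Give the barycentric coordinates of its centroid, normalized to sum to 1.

(1/3, 1/3, 1/3)

The centroid is the average of the vertices, so each weight is 1/3.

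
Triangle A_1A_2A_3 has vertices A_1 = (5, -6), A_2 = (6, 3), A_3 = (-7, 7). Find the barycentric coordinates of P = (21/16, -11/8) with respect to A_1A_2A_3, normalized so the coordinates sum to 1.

Signed area of the reference triangle: [A_1A_2A_3] = ½·(5·(3−7) + 6·(7−(-6)) + (-7)·(-6−3)) = ½·(-20 + 78 + 63) = 121/2.
[PA_2A_3] = ½·((21/16)·(3−7) + 6·(7−(-11/8)) + (-7)·(-11/8−3)) = ½·(-21/4 + 201/4 + 245/8) = 605/16, so the A_1-coordinate is (605/16)/(121/2) = 5/8.
[A_1PA_3] = ½·(5·(-11/8−7) + (21/16)·(7−(-6)) + (-7)·(-6−(-11/8))) = ½·(-335/8 + 273/16 + 259/8) = 121/32, so the A_2-coordinate is 1/16.
[A_1A_2P] = ½·(5·(3−(-11/8)) + 6·(-11/8−(-6)) + (21/16)·(-6−3)) = ½·(175/8 + 111/4 − 189/16) = 605/32, so the A_3-coordinate is 5/16.

(5/8, 1/16, 5/16)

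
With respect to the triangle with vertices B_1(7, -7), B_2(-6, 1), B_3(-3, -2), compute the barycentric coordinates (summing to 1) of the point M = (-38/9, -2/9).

Signed area of the reference triangle: [B_1B_2B_3] = ½·(7·(1−(-2)) + (-6)·(-2−(-7)) + (-3)·(-7−1)) = ½·(21 − 30 + 24) = 15/2.
[MB_2B_3] = ½·((-38/9)·(1−(-2)) + (-6)·(-2−(-2/9)) + (-3)·(-2/9−1)) = ½·(-38/3 + 32/3 + 11/3) = 5/6, so the B_1-coordinate is (5/6)/(15/2) = 1/9.
[B_1MB_3] = ½·(7·(-2/9−(-2)) + (-38/9)·(-2−(-7)) + (-3)·(-7−(-2/9))) = ½·(112/9 − 190/9 + 61/3) = 35/6, so the B_2-coordinate is 7/9.
[B_1B_2M] = ½·(7·(1−(-2/9)) + (-6)·(-2/9−(-7)) + (-38/9)·(-7−1)) = ½·(77/9 − 122/3 + 304/9) = 5/6, so the B_3-coordinate is 1/9.

(1/9, 7/9, 1/9)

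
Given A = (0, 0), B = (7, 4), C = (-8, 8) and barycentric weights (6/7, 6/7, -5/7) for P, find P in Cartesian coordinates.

(82/7, -16/7)

P = (6/7)·A + (6/7)·B + (-5/7)·C.
x-coordinate: (6/7)·0 + (6/7)·7 + (-5/7)·(-8) = 82/7.
y-coordinate: (6/7)·0 + (6/7)·4 + (-5/7)·8 = -16/7.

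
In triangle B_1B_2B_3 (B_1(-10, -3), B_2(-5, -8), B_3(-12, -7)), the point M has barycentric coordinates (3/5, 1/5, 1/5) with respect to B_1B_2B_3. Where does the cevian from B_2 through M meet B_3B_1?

Line B_2M meets B_3B_1 where the B_2-coordinate vanishes; zeroing M's B_2-weight and renormalizing leaves B_3, B_1-weights 1/5 : 3/5 → (1/4, 3/4).
So N = (1/4)·B_3 + (3/4)·B_1 = (-21/2, -4).

(-21/2, -4)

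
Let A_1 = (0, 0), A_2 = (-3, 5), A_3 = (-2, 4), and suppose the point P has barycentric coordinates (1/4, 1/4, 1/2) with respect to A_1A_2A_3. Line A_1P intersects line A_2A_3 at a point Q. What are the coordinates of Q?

(-7/3, 13/3)

Line A_1P meets A_2A_3 where the A_1-coordinate vanishes; zeroing P's A_1-weight and renormalizing leaves A_2, A_3-weights 1/4 : 1/2 → (1/3, 2/3).
So Q = (1/3)·A_2 + (2/3)·A_3 = (-7/3, 13/3).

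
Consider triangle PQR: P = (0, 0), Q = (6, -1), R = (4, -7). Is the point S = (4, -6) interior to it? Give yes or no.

Barycentric coordinates of S: (1/19, 2/19, 16/19).
The three coordinates are positive, positive, positive; a point is interior exactly when all three are positive.

yes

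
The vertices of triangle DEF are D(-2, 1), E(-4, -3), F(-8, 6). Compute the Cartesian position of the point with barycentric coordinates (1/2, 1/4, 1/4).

G = (1/2)·D + (1/4)·E + (1/4)·F.
x-coordinate: (1/2)·(-2) + (1/4)·(-4) + (1/4)·(-8) = -4.
y-coordinate: (1/2)·1 + (1/4)·(-3) + (1/4)·6 = 5/4.

(-4, 5/4)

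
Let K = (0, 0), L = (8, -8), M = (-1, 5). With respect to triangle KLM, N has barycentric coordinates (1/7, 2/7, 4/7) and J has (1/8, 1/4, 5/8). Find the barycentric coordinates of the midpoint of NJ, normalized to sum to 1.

(15/112, 15/56, 67/112)

Since both coordinate triples sum to 1, the midpoint's barycentrics are the componentwise average.
(1/7+1/8)/2 = 15/112; similarly 15/56 and 67/112.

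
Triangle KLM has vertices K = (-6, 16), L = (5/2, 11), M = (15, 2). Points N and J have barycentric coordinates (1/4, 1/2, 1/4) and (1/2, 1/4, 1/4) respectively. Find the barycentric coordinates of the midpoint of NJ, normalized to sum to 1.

(3/8, 3/8, 1/4)

Since both coordinate triples sum to 1, the midpoint's barycentrics are the componentwise average.
(1/4+1/2)/2 = 3/8; similarly 3/8 and 1/4.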